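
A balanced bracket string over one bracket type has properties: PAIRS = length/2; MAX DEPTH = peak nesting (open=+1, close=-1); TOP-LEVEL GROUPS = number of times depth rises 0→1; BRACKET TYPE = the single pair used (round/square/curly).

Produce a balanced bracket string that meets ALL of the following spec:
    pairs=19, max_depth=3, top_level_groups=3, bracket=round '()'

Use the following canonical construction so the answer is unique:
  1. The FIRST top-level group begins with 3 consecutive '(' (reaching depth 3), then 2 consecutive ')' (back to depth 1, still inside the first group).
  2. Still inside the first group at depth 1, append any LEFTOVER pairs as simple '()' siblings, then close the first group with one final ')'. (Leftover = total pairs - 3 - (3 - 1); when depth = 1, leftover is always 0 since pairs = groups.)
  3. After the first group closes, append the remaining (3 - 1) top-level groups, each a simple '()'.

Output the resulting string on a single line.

Answer: ((())()()()()()()()()()()()()()())()()

Derivation:
Spec: pairs=19 depth=3 groups=3
Leftover pairs = 19 - 3 - (3-1) = 14
First group: deep chain of depth 3 + 14 sibling pairs
Remaining 2 groups: simple '()' each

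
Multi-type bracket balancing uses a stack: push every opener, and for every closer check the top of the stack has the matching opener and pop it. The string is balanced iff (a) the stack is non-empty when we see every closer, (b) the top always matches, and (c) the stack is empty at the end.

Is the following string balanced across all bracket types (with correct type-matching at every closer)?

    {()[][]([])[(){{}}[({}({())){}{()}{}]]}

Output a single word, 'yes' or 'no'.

pos 0: push '{'; stack = {
pos 1: push '('; stack = {(
pos 2: ')' matches '('; pop; stack = {
pos 3: push '['; stack = {[
pos 4: ']' matches '['; pop; stack = {
pos 5: push '['; stack = {[
pos 6: ']' matches '['; pop; stack = {
pos 7: push '('; stack = {(
pos 8: push '['; stack = {([
pos 9: ']' matches '['; pop; stack = {(
pos 10: ')' matches '('; pop; stack = {
pos 11: push '['; stack = {[
pos 12: push '('; stack = {[(
pos 13: ')' matches '('; pop; stack = {[
pos 14: push '{'; stack = {[{
pos 15: push '{'; stack = {[{{
pos 16: '}' matches '{'; pop; stack = {[{
pos 17: '}' matches '{'; pop; stack = {[
pos 18: push '['; stack = {[[
pos 19: push '('; stack = {[[(
pos 20: push '{'; stack = {[[({
pos 21: '}' matches '{'; pop; stack = {[[(
pos 22: push '('; stack = {[[((
pos 23: push '{'; stack = {[[(({
pos 24: push '('; stack = {[[(({(
pos 25: ')' matches '('; pop; stack = {[[(({
pos 26: saw closer ')' but top of stack is '{' (expected '}') → INVALID
Verdict: type mismatch at position 26: ')' closes '{' → no

Answer: no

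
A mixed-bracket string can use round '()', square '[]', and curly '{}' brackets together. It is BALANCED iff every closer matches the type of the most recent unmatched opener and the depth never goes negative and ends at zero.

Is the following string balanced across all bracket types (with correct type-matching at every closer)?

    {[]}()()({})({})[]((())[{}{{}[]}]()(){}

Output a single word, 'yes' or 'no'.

pos 0: push '{'; stack = {
pos 1: push '['; stack = {[
pos 2: ']' matches '['; pop; stack = {
pos 3: '}' matches '{'; pop; stack = (empty)
pos 4: push '('; stack = (
pos 5: ')' matches '('; pop; stack = (empty)
pos 6: push '('; stack = (
pos 7: ')' matches '('; pop; stack = (empty)
pos 8: push '('; stack = (
pos 9: push '{'; stack = ({
pos 10: '}' matches '{'; pop; stack = (
pos 11: ')' matches '('; pop; stack = (empty)
pos 12: push '('; stack = (
pos 13: push '{'; stack = ({
pos 14: '}' matches '{'; pop; stack = (
pos 15: ')' matches '('; pop; stack = (empty)
pos 16: push '['; stack = [
pos 17: ']' matches '['; pop; stack = (empty)
pos 18: push '('; stack = (
pos 19: push '('; stack = ((
pos 20: push '('; stack = (((
pos 21: ')' matches '('; pop; stack = ((
pos 22: ')' matches '('; pop; stack = (
pos 23: push '['; stack = ([
pos 24: push '{'; stack = ([{
pos 25: '}' matches '{'; pop; stack = ([
pos 26: push '{'; stack = ([{
pos 27: push '{'; stack = ([{{
pos 28: '}' matches '{'; pop; stack = ([{
pos 29: push '['; stack = ([{[
pos 30: ']' matches '['; pop; stack = ([{
pos 31: '}' matches '{'; pop; stack = ([
pos 32: ']' matches '['; pop; stack = (
pos 33: push '('; stack = ((
pos 34: ')' matches '('; pop; stack = (
pos 35: push '('; stack = ((
pos 36: ')' matches '('; pop; stack = (
pos 37: push '{'; stack = ({
pos 38: '}' matches '{'; pop; stack = (
end: stack still non-empty (() → INVALID
Verdict: unclosed openers at end: ( → no

Answer: no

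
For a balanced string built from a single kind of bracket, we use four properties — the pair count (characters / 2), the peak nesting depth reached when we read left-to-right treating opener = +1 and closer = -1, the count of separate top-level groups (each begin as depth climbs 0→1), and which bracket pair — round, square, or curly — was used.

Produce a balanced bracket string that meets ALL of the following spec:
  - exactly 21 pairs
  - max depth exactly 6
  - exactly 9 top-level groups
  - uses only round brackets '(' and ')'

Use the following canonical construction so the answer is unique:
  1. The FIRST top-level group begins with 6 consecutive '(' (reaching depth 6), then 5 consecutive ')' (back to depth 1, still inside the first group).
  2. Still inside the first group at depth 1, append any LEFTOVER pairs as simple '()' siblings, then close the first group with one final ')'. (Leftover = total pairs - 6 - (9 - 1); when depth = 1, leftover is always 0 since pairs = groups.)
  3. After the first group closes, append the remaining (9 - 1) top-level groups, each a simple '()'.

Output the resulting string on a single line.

Answer: (((((()))))()()()()()()())()()()()()()()()

Derivation:
Spec: pairs=21 depth=6 groups=9
Leftover pairs = 21 - 6 - (9-1) = 7
First group: deep chain of depth 6 + 7 sibling pairs
Remaining 8 groups: simple '()' each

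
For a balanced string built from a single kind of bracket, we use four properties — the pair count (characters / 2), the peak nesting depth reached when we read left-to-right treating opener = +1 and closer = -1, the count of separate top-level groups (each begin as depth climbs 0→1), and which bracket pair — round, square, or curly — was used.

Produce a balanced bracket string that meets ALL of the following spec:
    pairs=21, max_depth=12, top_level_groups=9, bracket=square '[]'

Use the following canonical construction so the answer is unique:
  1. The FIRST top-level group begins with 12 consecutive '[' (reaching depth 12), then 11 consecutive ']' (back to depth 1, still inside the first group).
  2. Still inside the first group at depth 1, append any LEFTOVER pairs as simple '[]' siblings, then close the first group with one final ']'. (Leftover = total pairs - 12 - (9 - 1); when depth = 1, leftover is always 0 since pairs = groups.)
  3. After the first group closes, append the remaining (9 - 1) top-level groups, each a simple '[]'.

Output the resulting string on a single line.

Spec: pairs=21 depth=12 groups=9
Leftover pairs = 21 - 12 - (9-1) = 1
First group: deep chain of depth 12 + 1 sibling pairs
Remaining 8 groups: simple '[]' each

Answer: [[[[[[[[[[[[]]]]]]]]]]][]][][][][][][][][]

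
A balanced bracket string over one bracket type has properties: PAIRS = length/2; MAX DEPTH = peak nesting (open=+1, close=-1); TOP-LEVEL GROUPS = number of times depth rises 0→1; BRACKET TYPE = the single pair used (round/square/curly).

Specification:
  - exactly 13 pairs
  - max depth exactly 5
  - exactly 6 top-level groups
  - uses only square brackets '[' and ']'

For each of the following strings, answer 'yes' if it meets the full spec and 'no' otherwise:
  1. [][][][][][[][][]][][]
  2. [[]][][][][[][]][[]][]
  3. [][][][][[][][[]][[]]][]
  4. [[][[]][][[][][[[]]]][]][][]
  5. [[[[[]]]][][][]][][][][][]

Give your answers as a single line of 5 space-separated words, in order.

String 1 '[][][][][][[][][]][][]': depth seq [1 0 1 0 1 0 1 0 1 0 1 2 1 2 1 2 1 0 1 0 1 0]
  -> pairs=11 depth=2 groups=8 -> no
String 2 '[[]][][][][[][]][[]][]': depth seq [1 2 1 0 1 0 1 0 1 0 1 2 1 2 1 0 1 2 1 0 1 0]
  -> pairs=11 depth=2 groups=7 -> no
String 3 '[][][][][[][][[]][[]]][]': depth seq [1 0 1 0 1 0 1 0 1 2 1 2 1 2 3 2 1 2 3 2 1 0 1 0]
  -> pairs=12 depth=3 groups=6 -> no
String 4 '[[][[]][][[][][[[]]]][]][][]': depth seq [1 2 1 2 3 2 1 2 1 2 3 2 3 2 3 4 5 4 3 2 1 2 1 0 1 0 1 0]
  -> pairs=14 depth=5 groups=3 -> no
String 5 '[[[[[]]]][][][]][][][][][]': depth seq [1 2 3 4 5 4 3 2 1 2 1 2 1 2 1 0 1 0 1 0 1 0 1 0 1 0]
  -> pairs=13 depth=5 groups=6 -> yes

Answer: no no no no yes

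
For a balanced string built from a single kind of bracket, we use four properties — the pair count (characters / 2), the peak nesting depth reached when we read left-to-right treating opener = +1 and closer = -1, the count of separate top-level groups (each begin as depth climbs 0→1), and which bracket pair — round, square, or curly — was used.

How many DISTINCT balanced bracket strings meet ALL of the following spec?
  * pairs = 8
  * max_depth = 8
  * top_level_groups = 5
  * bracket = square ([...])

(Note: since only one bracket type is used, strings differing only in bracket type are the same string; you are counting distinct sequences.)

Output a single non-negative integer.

Spec: pairs=8 depth=8 groups=5
Count(depth <= 8) = 75
Count(depth <= 7) = 75
Count(depth == 8) = 75 - 75 = 0

Answer: 0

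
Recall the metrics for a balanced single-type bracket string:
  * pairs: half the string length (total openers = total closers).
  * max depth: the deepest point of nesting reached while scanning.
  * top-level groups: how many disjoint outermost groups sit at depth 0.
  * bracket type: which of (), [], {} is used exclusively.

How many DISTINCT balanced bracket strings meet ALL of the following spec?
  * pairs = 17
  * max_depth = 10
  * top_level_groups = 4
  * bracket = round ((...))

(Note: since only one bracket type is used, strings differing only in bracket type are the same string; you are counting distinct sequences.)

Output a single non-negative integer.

Spec: pairs=17 depth=10 groups=4
Count(depth <= 10) = 15956496
Count(depth <= 9) = 15900584
Count(depth == 10) = 15956496 - 15900584 = 55912

Answer: 55912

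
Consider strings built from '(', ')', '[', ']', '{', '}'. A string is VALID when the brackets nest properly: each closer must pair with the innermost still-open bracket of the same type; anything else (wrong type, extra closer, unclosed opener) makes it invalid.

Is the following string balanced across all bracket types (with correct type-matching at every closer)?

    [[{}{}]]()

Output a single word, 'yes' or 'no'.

pos 0: push '['; stack = [
pos 1: push '['; stack = [[
pos 2: push '{'; stack = [[{
pos 3: '}' matches '{'; pop; stack = [[
pos 4: push '{'; stack = [[{
pos 5: '}' matches '{'; pop; stack = [[
pos 6: ']' matches '['; pop; stack = [
pos 7: ']' matches '['; pop; stack = (empty)
pos 8: push '('; stack = (
pos 9: ')' matches '('; pop; stack = (empty)
end: stack empty → VALID
Verdict: properly nested → yes

Answer: yes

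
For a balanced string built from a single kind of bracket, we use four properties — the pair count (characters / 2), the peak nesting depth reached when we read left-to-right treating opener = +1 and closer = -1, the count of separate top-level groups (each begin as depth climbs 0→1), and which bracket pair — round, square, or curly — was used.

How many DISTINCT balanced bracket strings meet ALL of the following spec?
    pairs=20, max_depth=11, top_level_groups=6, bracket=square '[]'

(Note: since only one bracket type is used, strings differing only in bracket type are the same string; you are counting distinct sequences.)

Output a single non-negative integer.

Spec: pairs=20 depth=11 groups=6
Count(depth <= 11) = 245616162
Count(depth <= 10) = 245459544
Count(depth == 11) = 245616162 - 245459544 = 156618

Answer: 156618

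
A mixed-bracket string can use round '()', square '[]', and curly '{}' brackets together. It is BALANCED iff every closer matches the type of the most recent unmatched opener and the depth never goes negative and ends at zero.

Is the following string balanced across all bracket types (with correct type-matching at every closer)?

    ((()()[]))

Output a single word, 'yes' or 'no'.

pos 0: push '('; stack = (
pos 1: push '('; stack = ((
pos 2: push '('; stack = (((
pos 3: ')' matches '('; pop; stack = ((
pos 4: push '('; stack = (((
pos 5: ')' matches '('; pop; stack = ((
pos 6: push '['; stack = (([
pos 7: ']' matches '['; pop; stack = ((
pos 8: ')' matches '('; pop; stack = (
pos 9: ')' matches '('; pop; stack = (empty)
end: stack empty → VALID
Verdict: properly nested → yes

Answer: yes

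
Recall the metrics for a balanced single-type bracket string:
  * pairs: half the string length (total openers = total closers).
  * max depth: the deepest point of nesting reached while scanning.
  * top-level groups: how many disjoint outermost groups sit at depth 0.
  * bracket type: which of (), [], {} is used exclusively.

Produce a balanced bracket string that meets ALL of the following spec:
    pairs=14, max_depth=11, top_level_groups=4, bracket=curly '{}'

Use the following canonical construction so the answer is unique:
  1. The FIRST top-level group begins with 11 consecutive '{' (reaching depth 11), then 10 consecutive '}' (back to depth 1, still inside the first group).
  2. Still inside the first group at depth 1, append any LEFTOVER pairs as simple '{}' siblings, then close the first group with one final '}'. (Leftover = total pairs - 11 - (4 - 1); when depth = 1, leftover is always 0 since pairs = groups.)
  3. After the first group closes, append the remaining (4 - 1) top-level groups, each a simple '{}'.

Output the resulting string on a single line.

Answer: {{{{{{{{{{{}}}}}}}}}}}{}{}{}

Derivation:
Spec: pairs=14 depth=11 groups=4
Leftover pairs = 14 - 11 - (4-1) = 0
First group: deep chain of depth 11 + 0 sibling pairs
Remaining 3 groups: simple '{}' each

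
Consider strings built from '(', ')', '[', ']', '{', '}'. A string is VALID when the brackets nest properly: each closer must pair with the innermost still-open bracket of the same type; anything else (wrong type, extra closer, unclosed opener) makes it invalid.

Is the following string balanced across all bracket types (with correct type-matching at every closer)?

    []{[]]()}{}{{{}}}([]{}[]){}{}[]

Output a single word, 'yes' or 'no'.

Answer: no

Derivation:
pos 0: push '['; stack = [
pos 1: ']' matches '['; pop; stack = (empty)
pos 2: push '{'; stack = {
pos 3: push '['; stack = {[
pos 4: ']' matches '['; pop; stack = {
pos 5: saw closer ']' but top of stack is '{' (expected '}') → INVALID
Verdict: type mismatch at position 5: ']' closes '{' → no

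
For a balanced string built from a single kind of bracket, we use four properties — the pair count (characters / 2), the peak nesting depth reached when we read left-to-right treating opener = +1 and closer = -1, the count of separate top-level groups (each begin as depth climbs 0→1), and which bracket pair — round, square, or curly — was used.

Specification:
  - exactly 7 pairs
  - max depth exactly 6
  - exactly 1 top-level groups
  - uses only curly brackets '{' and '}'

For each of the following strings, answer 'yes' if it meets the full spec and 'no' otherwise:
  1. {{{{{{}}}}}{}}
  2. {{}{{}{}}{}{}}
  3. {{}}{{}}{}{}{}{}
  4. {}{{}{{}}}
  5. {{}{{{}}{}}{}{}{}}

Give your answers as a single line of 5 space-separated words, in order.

Answer: yes no no no no

Derivation:
String 1 '{{{{{{}}}}}{}}': depth seq [1 2 3 4 5 6 5 4 3 2 1 2 1 0]
  -> pairs=7 depth=6 groups=1 -> yes
String 2 '{{}{{}{}}{}{}}': depth seq [1 2 1 2 3 2 3 2 1 2 1 2 1 0]
  -> pairs=7 depth=3 groups=1 -> no
String 3 '{{}}{{}}{}{}{}{}': depth seq [1 2 1 0 1 2 1 0 1 0 1 0 1 0 1 0]
  -> pairs=8 depth=2 groups=6 -> no
String 4 '{}{{}{{}}}': depth seq [1 0 1 2 1 2 3 2 1 0]
  -> pairs=5 depth=3 groups=2 -> no
String 5 '{{}{{{}}{}}{}{}{}}': depth seq [1 2 1 2 3 4 3 2 3 2 1 2 1 2 1 2 1 0]
  -> pairs=9 depth=4 groups=1 -> no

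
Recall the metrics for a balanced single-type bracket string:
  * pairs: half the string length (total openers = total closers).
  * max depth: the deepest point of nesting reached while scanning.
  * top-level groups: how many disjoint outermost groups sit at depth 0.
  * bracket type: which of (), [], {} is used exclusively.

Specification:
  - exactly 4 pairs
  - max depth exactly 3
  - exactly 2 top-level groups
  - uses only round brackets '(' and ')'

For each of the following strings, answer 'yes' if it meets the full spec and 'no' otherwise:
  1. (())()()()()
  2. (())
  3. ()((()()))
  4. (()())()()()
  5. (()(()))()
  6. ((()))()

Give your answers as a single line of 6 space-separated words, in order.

Answer: no no no no no yes

Derivation:
String 1 '(())()()()()': depth seq [1 2 1 0 1 0 1 0 1 0 1 0]
  -> pairs=6 depth=2 groups=5 -> no
String 2 '(())': depth seq [1 2 1 0]
  -> pairs=2 depth=2 groups=1 -> no
String 3 '()((()()))': depth seq [1 0 1 2 3 2 3 2 1 0]
  -> pairs=5 depth=3 groups=2 -> no
String 4 '(()())()()()': depth seq [1 2 1 2 1 0 1 0 1 0 1 0]
  -> pairs=6 depth=2 groups=4 -> no
String 5 '(()(()))()': depth seq [1 2 1 2 3 2 1 0 1 0]
  -> pairs=5 depth=3 groups=2 -> no
String 6 '((()))()': depth seq [1 2 3 2 1 0 1 0]
  -> pairs=4 depth=3 groups=2 -> yes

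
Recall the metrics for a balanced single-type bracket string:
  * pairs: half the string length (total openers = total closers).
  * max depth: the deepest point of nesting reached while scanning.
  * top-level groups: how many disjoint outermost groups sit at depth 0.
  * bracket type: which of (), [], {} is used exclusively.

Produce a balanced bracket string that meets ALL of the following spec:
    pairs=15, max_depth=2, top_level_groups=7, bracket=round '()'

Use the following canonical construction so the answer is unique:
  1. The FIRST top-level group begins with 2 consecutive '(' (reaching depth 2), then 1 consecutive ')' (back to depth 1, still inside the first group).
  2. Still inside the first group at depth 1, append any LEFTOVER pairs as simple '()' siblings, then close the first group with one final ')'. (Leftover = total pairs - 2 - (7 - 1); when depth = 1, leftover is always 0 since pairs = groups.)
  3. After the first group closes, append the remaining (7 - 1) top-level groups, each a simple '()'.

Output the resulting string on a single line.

Answer: (()()()()()()()())()()()()()()

Derivation:
Spec: pairs=15 depth=2 groups=7
Leftover pairs = 15 - 2 - (7-1) = 7
First group: deep chain of depth 2 + 7 sibling pairs
Remaining 6 groups: simple '()' each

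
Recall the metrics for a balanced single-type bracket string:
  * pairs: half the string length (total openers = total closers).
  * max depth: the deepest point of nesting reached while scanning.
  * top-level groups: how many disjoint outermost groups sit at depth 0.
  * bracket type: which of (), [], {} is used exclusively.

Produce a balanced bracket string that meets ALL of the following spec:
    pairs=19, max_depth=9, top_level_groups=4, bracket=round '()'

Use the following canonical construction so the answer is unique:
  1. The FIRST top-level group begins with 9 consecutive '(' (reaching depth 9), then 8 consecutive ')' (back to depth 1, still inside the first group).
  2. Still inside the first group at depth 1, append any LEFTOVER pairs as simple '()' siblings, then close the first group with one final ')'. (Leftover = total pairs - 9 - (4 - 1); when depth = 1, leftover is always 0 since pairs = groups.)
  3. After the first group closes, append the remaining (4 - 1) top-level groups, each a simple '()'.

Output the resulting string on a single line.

Spec: pairs=19 depth=9 groups=4
Leftover pairs = 19 - 9 - (4-1) = 7
First group: deep chain of depth 9 + 7 sibling pairs
Remaining 3 groups: simple '()' each

Answer: ((((((((())))))))()()()()()()())()()()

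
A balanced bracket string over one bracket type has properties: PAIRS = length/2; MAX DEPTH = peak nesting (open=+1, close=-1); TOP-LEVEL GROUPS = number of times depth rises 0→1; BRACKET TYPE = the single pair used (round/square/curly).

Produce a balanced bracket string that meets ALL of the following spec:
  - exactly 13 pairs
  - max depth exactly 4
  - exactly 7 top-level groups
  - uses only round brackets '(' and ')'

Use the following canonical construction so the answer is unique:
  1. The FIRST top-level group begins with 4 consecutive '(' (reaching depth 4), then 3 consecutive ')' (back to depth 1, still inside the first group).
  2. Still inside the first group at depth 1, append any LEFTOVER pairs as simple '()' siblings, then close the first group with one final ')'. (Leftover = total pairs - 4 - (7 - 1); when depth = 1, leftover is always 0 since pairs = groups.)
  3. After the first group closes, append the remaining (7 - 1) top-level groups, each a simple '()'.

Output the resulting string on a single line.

Answer: (((()))()()())()()()()()()

Derivation:
Spec: pairs=13 depth=4 groups=7
Leftover pairs = 13 - 4 - (7-1) = 3
First group: deep chain of depth 4 + 3 sibling pairs
Remaining 6 groups: simple '()' each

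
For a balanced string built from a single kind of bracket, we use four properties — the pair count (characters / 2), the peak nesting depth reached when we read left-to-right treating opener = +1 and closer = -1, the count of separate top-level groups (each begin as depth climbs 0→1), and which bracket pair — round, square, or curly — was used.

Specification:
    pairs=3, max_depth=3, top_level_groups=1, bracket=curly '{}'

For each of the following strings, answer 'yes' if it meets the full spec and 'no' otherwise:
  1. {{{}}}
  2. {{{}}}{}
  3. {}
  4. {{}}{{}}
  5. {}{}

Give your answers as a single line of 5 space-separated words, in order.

Answer: yes no no no no

Derivation:
String 1 '{{{}}}': depth seq [1 2 3 2 1 0]
  -> pairs=3 depth=3 groups=1 -> yes
String 2 '{{{}}}{}': depth seq [1 2 3 2 1 0 1 0]
  -> pairs=4 depth=3 groups=2 -> no
String 3 '{}': depth seq [1 0]
  -> pairs=1 depth=1 groups=1 -> no
String 4 '{{}}{{}}': depth seq [1 2 1 0 1 2 1 0]
  -> pairs=4 depth=2 groups=2 -> no
String 5 '{}{}': depth seq [1 0 1 0]
  -> pairs=2 depth=1 groups=2 -> no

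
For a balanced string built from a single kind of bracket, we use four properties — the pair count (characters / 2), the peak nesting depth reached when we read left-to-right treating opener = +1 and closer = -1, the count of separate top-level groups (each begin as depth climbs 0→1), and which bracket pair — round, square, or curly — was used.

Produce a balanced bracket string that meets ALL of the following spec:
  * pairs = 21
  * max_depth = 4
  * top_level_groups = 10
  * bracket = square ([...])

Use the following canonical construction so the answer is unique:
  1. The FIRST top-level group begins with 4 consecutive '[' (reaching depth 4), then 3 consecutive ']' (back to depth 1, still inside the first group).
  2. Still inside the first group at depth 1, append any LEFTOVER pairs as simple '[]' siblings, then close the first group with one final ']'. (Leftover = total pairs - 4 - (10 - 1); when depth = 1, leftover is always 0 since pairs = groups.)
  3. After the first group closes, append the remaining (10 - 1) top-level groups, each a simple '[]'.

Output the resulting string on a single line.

Answer: [[[[]]][][][][][][][][]][][][][][][][][][]

Derivation:
Spec: pairs=21 depth=4 groups=10
Leftover pairs = 21 - 4 - (10-1) = 8
First group: deep chain of depth 4 + 8 sibling pairs
Remaining 9 groups: simple '[]' each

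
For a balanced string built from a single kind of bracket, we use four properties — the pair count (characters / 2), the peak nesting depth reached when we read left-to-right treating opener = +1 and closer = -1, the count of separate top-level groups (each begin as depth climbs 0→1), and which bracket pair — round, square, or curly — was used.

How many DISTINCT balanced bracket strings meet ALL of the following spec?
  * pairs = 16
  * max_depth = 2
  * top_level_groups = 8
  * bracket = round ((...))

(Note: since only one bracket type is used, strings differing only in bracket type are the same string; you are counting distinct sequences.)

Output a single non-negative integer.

Answer: 6435

Derivation:
Spec: pairs=16 depth=2 groups=8
Count(depth <= 2) = 6435
Count(depth <= 1) = 0
Count(depth == 2) = 6435 - 0 = 6435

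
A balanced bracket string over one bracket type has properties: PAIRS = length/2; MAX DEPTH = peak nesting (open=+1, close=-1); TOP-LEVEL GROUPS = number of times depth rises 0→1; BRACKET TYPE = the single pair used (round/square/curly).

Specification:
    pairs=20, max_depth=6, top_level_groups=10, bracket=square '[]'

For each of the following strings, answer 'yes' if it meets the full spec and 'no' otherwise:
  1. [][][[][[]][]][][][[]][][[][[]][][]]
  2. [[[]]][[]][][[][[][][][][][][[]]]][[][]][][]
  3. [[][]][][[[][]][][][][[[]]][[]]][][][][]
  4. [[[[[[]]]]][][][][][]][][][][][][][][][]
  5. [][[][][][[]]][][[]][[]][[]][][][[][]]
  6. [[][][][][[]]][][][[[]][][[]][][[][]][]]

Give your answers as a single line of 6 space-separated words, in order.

Answer: no no no yes no no

Derivation:
String 1 '[][][[][[]][]][][][[]][][[][[]][][]]': depth seq [1 0 1 0 1 2 1 2 3 2 1 2 1 0 1 0 1 0 1 2 1 0 1 0 1 2 1 2 3 2 1 2 1 2 1 0]
  -> pairs=18 depth=3 groups=8 -> no
String 2 '[[[]]][[]][][[][[][][][][][][[]]]][[][]][][]': depth seq [1 2 3 2 1 0 1 2 1 0 1 0 1 2 1 2 3 2 3 2 3 2 3 2 3 2 3 2 3 4 3 2 1 0 1 2 1 2 1 0 1 0 1 0]
  -> pairs=22 depth=4 groups=7 -> no
String 3 '[[][]][][[[][]][][][][[[]]][[]]][][][][]': depth seq [1 2 1 2 1 0 1 0 1 2 3 2 3 2 1 2 1 2 1 2 1 2 3 4 3 2 1 2 3 2 1 0 1 0 1 0 1 0 1 0]
  -> pairs=20 depth=4 groups=7 -> no
String 4 '[[[[[[]]]]][][][][][]][][][][][][][][][]': depth seq [1 2 3 4 5 6 5 4 3 2 1 2 1 2 1 2 1 2 1 2 1 0 1 0 1 0 1 0 1 0 1 0 1 0 1 0 1 0 1 0]
  -> pairs=20 depth=6 groups=10 -> yes
String 5 '[][[][][][[]]][][[]][[]][[]][][][[][]]': depth seq [1 0 1 2 1 2 1 2 1 2 3 2 1 0 1 0 1 2 1 0 1 2 1 0 1 2 1 0 1 0 1 0 1 2 1 2 1 0]
  -> pairs=19 depth=3 groups=9 -> no
String 6 '[[][][][][[]]][][][[[]][][[]][][[][]][]]': depth seq [1 2 1 2 1 2 1 2 1 2 3 2 1 0 1 0 1 0 1 2 3 2 1 2 1 2 3 2 1 2 1 2 3 2 3 2 1 2 1 0]
  -> pairs=20 depth=3 groups=4 -> no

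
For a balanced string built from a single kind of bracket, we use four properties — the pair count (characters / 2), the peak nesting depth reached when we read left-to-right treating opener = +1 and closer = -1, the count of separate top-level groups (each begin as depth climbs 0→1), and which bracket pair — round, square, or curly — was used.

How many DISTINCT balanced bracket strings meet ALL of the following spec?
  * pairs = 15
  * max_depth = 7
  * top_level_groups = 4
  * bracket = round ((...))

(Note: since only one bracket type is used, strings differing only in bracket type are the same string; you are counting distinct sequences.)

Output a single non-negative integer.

Spec: pairs=15 depth=7 groups=4
Count(depth <= 7) = 1155240
Count(depth <= 6) = 1068120
Count(depth == 7) = 1155240 - 1068120 = 87120

Answer: 87120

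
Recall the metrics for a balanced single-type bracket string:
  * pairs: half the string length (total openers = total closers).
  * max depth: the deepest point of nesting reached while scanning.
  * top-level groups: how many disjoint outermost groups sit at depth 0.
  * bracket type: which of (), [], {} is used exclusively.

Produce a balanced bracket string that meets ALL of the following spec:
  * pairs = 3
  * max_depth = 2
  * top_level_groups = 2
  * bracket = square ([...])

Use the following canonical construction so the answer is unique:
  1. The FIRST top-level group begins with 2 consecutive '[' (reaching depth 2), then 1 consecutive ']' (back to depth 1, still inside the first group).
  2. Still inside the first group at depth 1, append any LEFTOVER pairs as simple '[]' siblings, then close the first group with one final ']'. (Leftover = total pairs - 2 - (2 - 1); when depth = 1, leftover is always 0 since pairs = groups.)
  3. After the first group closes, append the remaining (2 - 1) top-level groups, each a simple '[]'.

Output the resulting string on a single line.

Spec: pairs=3 depth=2 groups=2
Leftover pairs = 3 - 2 - (2-1) = 0
First group: deep chain of depth 2 + 0 sibling pairs
Remaining 1 groups: simple '[]' each

Answer: [[]][]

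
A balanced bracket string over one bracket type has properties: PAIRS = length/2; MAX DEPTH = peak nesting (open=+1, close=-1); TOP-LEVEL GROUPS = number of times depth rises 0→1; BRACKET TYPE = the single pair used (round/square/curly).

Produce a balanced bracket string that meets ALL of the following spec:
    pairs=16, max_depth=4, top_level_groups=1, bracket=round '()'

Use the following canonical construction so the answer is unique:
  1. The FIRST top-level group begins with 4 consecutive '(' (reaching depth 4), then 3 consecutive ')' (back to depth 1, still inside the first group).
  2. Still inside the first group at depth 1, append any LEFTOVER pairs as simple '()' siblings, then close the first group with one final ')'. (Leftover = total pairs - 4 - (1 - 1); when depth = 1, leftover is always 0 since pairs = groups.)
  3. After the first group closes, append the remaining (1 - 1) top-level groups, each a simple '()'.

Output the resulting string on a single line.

Answer: (((()))()()()()()()()()()()()())

Derivation:
Spec: pairs=16 depth=4 groups=1
Leftover pairs = 16 - 4 - (1-1) = 12
First group: deep chain of depth 4 + 12 sibling pairs
Remaining 0 groups: simple '()' each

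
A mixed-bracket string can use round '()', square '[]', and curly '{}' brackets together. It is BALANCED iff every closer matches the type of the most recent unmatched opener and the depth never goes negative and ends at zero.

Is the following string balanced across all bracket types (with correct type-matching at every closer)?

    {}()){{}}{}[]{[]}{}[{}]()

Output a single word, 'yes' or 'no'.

Answer: no

Derivation:
pos 0: push '{'; stack = {
pos 1: '}' matches '{'; pop; stack = (empty)
pos 2: push '('; stack = (
pos 3: ')' matches '('; pop; stack = (empty)
pos 4: saw closer ')' but stack is empty → INVALID
Verdict: unmatched closer ')' at position 4 → no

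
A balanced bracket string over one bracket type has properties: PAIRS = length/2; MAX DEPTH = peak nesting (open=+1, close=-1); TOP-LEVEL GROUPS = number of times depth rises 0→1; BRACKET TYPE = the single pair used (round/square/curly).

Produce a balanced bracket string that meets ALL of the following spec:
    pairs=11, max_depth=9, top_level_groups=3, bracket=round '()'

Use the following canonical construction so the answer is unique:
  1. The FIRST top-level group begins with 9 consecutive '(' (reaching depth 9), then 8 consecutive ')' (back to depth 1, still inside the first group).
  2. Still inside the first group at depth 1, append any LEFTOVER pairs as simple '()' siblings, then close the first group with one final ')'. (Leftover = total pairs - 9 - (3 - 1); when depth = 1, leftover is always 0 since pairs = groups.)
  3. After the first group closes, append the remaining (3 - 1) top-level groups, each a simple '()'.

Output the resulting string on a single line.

Spec: pairs=11 depth=9 groups=3
Leftover pairs = 11 - 9 - (3-1) = 0
First group: deep chain of depth 9 + 0 sibling pairs
Remaining 2 groups: simple '()' each

Answer: ((((((((()))))))))()()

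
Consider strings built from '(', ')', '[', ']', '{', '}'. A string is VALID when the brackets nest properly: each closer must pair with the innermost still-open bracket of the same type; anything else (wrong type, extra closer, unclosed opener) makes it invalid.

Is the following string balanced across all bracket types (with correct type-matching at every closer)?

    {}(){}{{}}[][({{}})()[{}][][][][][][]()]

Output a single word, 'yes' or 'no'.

Answer: yes

Derivation:
pos 0: push '{'; stack = {
pos 1: '}' matches '{'; pop; stack = (empty)
pos 2: push '('; stack = (
pos 3: ')' matches '('; pop; stack = (empty)
pos 4: push '{'; stack = {
pos 5: '}' matches '{'; pop; stack = (empty)
pos 6: push '{'; stack = {
pos 7: push '{'; stack = {{
pos 8: '}' matches '{'; pop; stack = {
pos 9: '}' matches '{'; pop; stack = (empty)
pos 10: push '['; stack = [
pos 11: ']' matches '['; pop; stack = (empty)
pos 12: push '['; stack = [
pos 13: push '('; stack = [(
pos 14: push '{'; stack = [({
pos 15: push '{'; stack = [({{
pos 16: '}' matches '{'; pop; stack = [({
pos 17: '}' matches '{'; pop; stack = [(
pos 18: ')' matches '('; pop; stack = [
pos 19: push '('; stack = [(
pos 20: ')' matches '('; pop; stack = [
pos 21: push '['; stack = [[
pos 22: push '{'; stack = [[{
pos 23: '}' matches '{'; pop; stack = [[
pos 24: ']' matches '['; pop; stack = [
pos 25: push '['; stack = [[
pos 26: ']' matches '['; pop; stack = [
pos 27: push '['; stack = [[
pos 28: ']' matches '['; pop; stack = [
pos 29: push '['; stack = [[
pos 30: ']' matches '['; pop; stack = [
pos 31: push '['; stack = [[
pos 32: ']' matches '['; pop; stack = [
pos 33: push '['; stack = [[
pos 34: ']' matches '['; pop; stack = [
pos 35: push '['; stack = [[
pos 36: ']' matches '['; pop; stack = [
pos 37: push '('; stack = [(
pos 38: ')' matches '('; pop; stack = [
pos 39: ']' matches '['; pop; stack = (empty)
end: stack empty → VALID
Verdict: properly nested → yes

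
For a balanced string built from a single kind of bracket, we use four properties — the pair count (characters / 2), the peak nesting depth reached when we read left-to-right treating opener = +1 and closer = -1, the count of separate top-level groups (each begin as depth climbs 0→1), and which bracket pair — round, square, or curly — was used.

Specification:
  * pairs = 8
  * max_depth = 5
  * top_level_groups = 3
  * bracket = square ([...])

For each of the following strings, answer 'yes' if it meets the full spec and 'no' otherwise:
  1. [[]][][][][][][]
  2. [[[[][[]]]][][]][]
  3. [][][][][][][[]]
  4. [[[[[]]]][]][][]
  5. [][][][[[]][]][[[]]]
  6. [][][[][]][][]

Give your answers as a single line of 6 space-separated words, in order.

Answer: no no no yes no no

Derivation:
String 1 '[[]][][][][][][]': depth seq [1 2 1 0 1 0 1 0 1 0 1 0 1 0 1 0]
  -> pairs=8 depth=2 groups=7 -> no
String 2 '[[[[][[]]]][][]][]': depth seq [1 2 3 4 3 4 5 4 3 2 1 2 1 2 1 0 1 0]
  -> pairs=9 depth=5 groups=2 -> no
String 3 '[][][][][][][[]]': depth seq [1 0 1 0 1 0 1 0 1 0 1 0 1 2 1 0]
  -> pairs=8 depth=2 groups=7 -> no
String 4 '[[[[[]]]][]][][]': depth seq [1 2 3 4 5 4 3 2 1 2 1 0 1 0 1 0]
  -> pairs=8 depth=5 groups=3 -> yes
String 5 '[][][][[[]][]][[[]]]': depth seq [1 0 1 0 1 0 1 2 3 2 1 2 1 0 1 2 3 2 1 0]
  -> pairs=10 depth=3 groups=5 -> no
String 6 '[][][[][]][][]': depth seq [1 0 1 0 1 2 1 2 1 0 1 0 1 0]
  -> pairs=7 depth=2 groups=5 -> no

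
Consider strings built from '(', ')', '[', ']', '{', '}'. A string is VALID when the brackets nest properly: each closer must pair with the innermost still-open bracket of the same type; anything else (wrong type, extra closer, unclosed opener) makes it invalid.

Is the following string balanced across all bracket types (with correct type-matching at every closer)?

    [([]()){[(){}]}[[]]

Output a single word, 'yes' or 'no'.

Answer: no

Derivation:
pos 0: push '['; stack = [
pos 1: push '('; stack = [(
pos 2: push '['; stack = [([
pos 3: ']' matches '['; pop; stack = [(
pos 4: push '('; stack = [((
pos 5: ')' matches '('; pop; stack = [(
pos 6: ')' matches '('; pop; stack = [
pos 7: push '{'; stack = [{
pos 8: push '['; stack = [{[
pos 9: push '('; stack = [{[(
pos 10: ')' matches '('; pop; stack = [{[
pos 11: push '{'; stack = [{[{
pos 12: '}' matches '{'; pop; stack = [{[
pos 13: ']' matches '['; pop; stack = [{
pos 14: '}' matches '{'; pop; stack = [
pos 15: push '['; stack = [[
pos 16: push '['; stack = [[[
pos 17: ']' matches '['; pop; stack = [[
pos 18: ']' matches '['; pop; stack = [
end: stack still non-empty ([) → INVALID
Verdict: unclosed openers at end: [ → no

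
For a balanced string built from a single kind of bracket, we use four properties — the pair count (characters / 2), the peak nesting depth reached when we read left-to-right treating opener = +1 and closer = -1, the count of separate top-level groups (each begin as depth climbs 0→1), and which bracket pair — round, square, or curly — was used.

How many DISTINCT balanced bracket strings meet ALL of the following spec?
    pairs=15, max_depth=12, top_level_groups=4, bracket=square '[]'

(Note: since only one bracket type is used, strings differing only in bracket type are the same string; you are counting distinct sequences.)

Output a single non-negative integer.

Spec: pairs=15 depth=12 groups=4
Count(depth <= 12) = 1188640
Count(depth <= 11) = 1188636
Count(depth == 12) = 1188640 - 1188636 = 4

Answer: 4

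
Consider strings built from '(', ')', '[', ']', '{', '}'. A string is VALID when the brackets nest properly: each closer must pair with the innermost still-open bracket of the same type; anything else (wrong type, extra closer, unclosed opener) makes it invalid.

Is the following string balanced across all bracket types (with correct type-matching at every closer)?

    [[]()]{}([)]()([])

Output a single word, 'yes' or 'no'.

Answer: no

Derivation:
pos 0: push '['; stack = [
pos 1: push '['; stack = [[
pos 2: ']' matches '['; pop; stack = [
pos 3: push '('; stack = [(
pos 4: ')' matches '('; pop; stack = [
pos 5: ']' matches '['; pop; stack = (empty)
pos 6: push '{'; stack = {
pos 7: '}' matches '{'; pop; stack = (empty)
pos 8: push '('; stack = (
pos 9: push '['; stack = ([
pos 10: saw closer ')' but top of stack is '[' (expected ']') → INVALID
Verdict: type mismatch at position 10: ')' closes '[' → no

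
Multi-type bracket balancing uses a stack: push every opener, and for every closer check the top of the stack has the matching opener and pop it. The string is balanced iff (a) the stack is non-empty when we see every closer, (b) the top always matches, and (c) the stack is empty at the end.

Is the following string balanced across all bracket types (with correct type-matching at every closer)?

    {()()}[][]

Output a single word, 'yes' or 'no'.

pos 0: push '{'; stack = {
pos 1: push '('; stack = {(
pos 2: ')' matches '('; pop; stack = {
pos 3: push '('; stack = {(
pos 4: ')' matches '('; pop; stack = {
pos 5: '}' matches '{'; pop; stack = (empty)
pos 6: push '['; stack = [
pos 7: ']' matches '['; pop; stack = (empty)
pos 8: push '['; stack = [
pos 9: ']' matches '['; pop; stack = (empty)
end: stack empty → VALID
Verdict: properly nested → yes

Answer: yes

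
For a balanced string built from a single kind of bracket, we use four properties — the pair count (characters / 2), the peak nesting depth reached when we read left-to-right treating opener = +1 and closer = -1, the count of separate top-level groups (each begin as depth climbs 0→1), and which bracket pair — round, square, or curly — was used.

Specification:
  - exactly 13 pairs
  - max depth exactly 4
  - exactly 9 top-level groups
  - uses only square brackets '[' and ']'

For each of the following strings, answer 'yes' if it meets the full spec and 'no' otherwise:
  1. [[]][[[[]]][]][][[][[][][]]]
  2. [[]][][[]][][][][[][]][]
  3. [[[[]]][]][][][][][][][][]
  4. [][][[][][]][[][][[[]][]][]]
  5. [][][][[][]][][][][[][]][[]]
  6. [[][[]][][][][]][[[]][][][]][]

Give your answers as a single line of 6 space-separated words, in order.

String 1 '[[]][[[[]]][]][][[][[][][]]]': depth seq [1 2 1 0 1 2 3 4 3 2 1 2 1 0 1 0 1 2 1 2 3 2 3 2 3 2 1 0]
  -> pairs=14 depth=4 groups=4 -> no
String 2 '[[]][][[]][][][][[][]][]': depth seq [1 2 1 0 1 0 1 2 1 0 1 0 1 0 1 0 1 2 1 2 1 0 1 0]
  -> pairs=12 depth=2 groups=8 -> no
String 3 '[[[[]]][]][][][][][][][][]': depth seq [1 2 3 4 3 2 1 2 1 0 1 0 1 0 1 0 1 0 1 0 1 0 1 0 1 0]
  -> pairs=13 depth=4 groups=9 -> yes
String 4 '[][][[][][]][[][][[[]][]][]]': depth seq [1 0 1 0 1 2 1 2 1 2 1 0 1 2 1 2 1 2 3 4 3 2 3 2 1 2 1 0]
  -> pairs=14 depth=4 groups=4 -> no
String 5 '[][][][[][]][][][][[][]][[]]': depth seq [1 0 1 0 1 0 1 2 1 2 1 0 1 0 1 0 1 0 1 2 1 2 1 0 1 2 1 0]
  -> pairs=14 depth=2 groups=9 -> no
String 6 '[[][[]][][][][]][[[]][][][]][]': depth seq [1 2 1 2 3 2 1 2 1 2 1 2 1 2 1 0 1 2 3 2 1 2 1 2 1 2 1 0 1 0]
  -> pairs=15 depth=3 groups=3 -> no

Answer: no no yes no no no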